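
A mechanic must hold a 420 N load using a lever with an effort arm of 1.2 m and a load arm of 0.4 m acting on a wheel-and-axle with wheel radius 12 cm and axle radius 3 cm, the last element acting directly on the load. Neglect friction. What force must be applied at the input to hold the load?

35 N

Lever MA = effort arm / load arm = 1.2/0.4 = 3.
Wheel-and-axle MA = R/r = 12/3 = 4.
Combined ideal MA = 3 × 4 = 12.
Effort = load / MA = 420 / 12 = 35 N.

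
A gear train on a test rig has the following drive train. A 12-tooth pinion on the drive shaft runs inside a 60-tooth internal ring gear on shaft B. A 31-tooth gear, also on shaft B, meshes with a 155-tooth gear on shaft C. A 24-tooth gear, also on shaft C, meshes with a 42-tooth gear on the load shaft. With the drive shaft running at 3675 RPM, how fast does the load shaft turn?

the drive shaft → shaft B (internal gear, 60/12): 3675 ÷ 5 = 735 RPM
shaft B → shaft C (gear mesh, 155/31): 735 ÷ 5 = 147 RPM
shaft C → the load shaft (gear mesh, 42/24): 147 ÷ 1.75 = 84 RPM

84 RPM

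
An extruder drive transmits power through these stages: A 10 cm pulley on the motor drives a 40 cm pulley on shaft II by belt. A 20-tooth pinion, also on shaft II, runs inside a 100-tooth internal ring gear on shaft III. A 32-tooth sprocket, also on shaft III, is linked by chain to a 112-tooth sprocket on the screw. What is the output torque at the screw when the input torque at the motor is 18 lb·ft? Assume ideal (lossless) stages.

After the belt (40/10): 18 × 4 = 72 lb·ft
After the internal gear (100/20): 72 × 5 = 360 lb·ft
After the chain (112/32): 360 × 3.5 = 1260 lb·ft

1260 lb·ft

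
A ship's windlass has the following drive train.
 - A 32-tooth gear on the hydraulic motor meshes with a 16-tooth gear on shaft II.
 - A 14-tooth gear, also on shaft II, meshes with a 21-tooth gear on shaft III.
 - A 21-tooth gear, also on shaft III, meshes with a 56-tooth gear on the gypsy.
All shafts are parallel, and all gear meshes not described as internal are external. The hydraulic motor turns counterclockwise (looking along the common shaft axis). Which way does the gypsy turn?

clockwise

the hydraulic motor → shaft II: external mesh, 1 reversal → CW.
shaft II → shaft III: external mesh, 1 reversal → CCW.
shaft III → the gypsy: external mesh, 1 reversal → CW.
3 reversals in total — an odd number — so the gypsy turns opposite to the hydraulic motor.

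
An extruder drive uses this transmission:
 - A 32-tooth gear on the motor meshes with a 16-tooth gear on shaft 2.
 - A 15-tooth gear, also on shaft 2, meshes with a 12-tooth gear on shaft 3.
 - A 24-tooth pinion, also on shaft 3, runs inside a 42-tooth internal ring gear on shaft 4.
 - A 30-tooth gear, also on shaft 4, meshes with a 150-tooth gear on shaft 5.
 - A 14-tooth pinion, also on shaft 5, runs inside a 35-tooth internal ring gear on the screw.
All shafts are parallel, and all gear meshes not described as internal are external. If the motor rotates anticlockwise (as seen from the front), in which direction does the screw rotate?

clockwise

the motor → shaft 2: external mesh, 1 reversal → CW.
shaft 2 → shaft 3: external mesh, 1 reversal → CCW.
shaft 3 → shaft 4: internal mesh, same direction → CCW.
shaft 4 → shaft 5: external mesh, 1 reversal → CW.
shaft 5 → the screw: internal mesh, same direction → CW.
3 reversals in total — an odd number — so the screw turns opposite to the motor.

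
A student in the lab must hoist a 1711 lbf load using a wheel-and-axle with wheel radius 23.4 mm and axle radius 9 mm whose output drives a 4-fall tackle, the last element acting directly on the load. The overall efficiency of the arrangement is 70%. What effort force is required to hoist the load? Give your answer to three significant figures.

235 lbf

Wheel-and-axle MA = R/r = 23.4/9 = 2.6.
Block-and-tackle MA = number of supporting rope parts = 4.
Combined ideal MA = 2.6 × 4 = 10.4.
Actual MA = 10.4 × 0.70 = 7.28.
Effort = load / actual MA = 1711 / 7.28 = 235.03 lbf.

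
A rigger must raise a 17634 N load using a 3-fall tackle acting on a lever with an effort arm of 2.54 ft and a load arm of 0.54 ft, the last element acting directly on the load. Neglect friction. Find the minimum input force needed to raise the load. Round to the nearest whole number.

Block-and-tackle MA = number of supporting rope parts = 3.
Lever MA = effort arm / load arm = 2.54/0.54 = 4.7037.
Combined ideal MA = 3 × 4.7037 = 14.111.
Effort = load / MA = 17634 / 14.111 = 1249.7 N.

1250 N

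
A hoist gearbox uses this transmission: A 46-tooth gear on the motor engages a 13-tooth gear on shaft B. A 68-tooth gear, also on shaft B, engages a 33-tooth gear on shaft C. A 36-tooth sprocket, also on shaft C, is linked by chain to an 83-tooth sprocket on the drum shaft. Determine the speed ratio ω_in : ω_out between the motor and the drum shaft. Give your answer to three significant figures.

Each stage contributes driven/driver: gear mesh 13/46 = 0.28261, gear mesh 33/68 = 0.48529, chain 83/36 = 2.3056.
Overall: 0.28261 × 0.48529 × 2.3056 = 0.3162.

0.316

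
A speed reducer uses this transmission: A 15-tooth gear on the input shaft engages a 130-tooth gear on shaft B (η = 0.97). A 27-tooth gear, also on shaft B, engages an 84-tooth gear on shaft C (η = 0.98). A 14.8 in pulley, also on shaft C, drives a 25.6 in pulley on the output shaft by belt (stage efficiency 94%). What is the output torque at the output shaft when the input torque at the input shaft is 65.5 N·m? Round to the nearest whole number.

gear mesh 130/15 = 8.6667 → τ = 65.5·8.6667·0.97 = 550.64 N·m
gear mesh 84/27 = 3.1111 → τ = 550.64·3.1111·0.98 = 1678.8 N·m
belt 25.6/14.8 = 1.7297 → τ = 1678.8·1.7297·0.94 = 2729.7 N·m

2730 N·m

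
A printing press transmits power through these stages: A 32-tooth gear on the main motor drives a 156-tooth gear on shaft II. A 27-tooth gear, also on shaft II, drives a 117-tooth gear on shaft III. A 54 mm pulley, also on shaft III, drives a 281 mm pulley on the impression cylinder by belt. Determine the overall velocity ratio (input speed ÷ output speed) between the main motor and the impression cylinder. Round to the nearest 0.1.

109.9

Each stage contributes driven/driver: gear mesh 156/32 = 4.875, gear mesh 117/27 = 4.3333, belt 281/54 = 5.2037.
Overall: 4.875 × 4.3333 × 5.2037 = 109.93.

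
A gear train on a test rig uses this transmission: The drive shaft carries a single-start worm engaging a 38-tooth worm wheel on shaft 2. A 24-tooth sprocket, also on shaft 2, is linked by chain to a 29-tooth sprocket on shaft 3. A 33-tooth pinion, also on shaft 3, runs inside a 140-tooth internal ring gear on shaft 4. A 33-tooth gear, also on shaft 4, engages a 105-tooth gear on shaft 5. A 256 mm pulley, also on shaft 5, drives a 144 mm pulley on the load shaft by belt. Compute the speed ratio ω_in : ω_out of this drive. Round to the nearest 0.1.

Each stage contributes driven/driver: worm 38/1 = 38, chain 29/24 = 1.2083, internal gear 140/33 = 4.2424, gear mesh 105/33 = 3.1818, belt 144/256 = 0.5625.
Overall: 38 × 1.2083 × 4.2424 × 3.1818 × 0.5625 = 348.64.

348.6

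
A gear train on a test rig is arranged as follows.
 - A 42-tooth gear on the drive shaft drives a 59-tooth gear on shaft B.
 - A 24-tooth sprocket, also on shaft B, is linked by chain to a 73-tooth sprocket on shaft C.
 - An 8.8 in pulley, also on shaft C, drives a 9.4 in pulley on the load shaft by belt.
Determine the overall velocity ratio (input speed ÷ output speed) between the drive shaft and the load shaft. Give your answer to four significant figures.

4.564

Each stage contributes driven/driver: gear mesh 59/42 = 1.4048, chain 73/24 = 3.0417, belt 9.4/8.8 = 1.0682.
Overall: 1.4048 × 3.0417 × 1.0682 = 4.5641.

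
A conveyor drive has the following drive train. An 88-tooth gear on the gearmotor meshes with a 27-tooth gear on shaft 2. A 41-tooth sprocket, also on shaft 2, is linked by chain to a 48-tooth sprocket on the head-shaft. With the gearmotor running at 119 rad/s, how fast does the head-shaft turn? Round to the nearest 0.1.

gear mesh 27/88 = 0.30682 → 119/0.30682 = 387.85 rad/s
chain 48/41 = 1.1707 → 387.85/1.1707 = 331.29 rad/s

331.3 rad/s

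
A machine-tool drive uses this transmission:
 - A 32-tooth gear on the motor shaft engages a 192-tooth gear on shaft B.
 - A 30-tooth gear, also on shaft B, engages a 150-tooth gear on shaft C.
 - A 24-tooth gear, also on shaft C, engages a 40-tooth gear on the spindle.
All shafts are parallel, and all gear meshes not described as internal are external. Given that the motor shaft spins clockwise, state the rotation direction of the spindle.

anticlockwise

the motor shaft → shaft B: external mesh, 1 reversal → CCW.
shaft B → shaft C: external mesh, 1 reversal → CW.
shaft C → the spindle: external mesh, 1 reversal → CCW.
3 reversals in total — an odd number — so the spindle turns opposite to the motor shaft.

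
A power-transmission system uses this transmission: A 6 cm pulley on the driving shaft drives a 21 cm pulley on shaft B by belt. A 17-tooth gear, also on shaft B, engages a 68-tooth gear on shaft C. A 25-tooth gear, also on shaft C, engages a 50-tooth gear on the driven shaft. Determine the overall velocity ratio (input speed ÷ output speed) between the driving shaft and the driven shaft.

Each stage contributes driven/driver: belt 21/6 = 3.5, gear mesh 68/17 = 4, gear mesh 50/25 = 2.
Overall: 3.5 × 4 × 2 = 28.

28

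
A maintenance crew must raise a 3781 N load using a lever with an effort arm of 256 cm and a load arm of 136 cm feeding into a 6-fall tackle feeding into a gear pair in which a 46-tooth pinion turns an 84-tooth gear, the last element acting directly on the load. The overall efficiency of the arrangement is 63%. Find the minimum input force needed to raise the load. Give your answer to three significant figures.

Lever MA = effort arm / load arm = 256/136 = 1.8824.
Block-and-tackle MA = number of supporting rope parts = 6.
Gear pair MA = 84/46 = 1.8261.
Combined ideal MA = 1.8824 × 6 × 1.8261 = 20.624.
Actual MA = 20.624 × 0.63 = 12.993.
Effort = load / actual MA = 3781 / 12.993 = 291 N.

291 N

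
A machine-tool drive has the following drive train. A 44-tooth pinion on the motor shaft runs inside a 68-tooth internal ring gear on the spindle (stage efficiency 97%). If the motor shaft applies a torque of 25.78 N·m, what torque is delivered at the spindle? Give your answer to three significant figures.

Internal gear: ratio = 68/44 = 1.5455; torque at the spindle = 25.78 × 1.5455 × 0.97 = 38.647 N·m.

38.6 N·m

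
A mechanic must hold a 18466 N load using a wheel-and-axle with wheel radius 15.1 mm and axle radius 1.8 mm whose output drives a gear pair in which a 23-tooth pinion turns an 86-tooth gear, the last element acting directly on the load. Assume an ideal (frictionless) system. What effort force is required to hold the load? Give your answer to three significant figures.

589 N

Wheel-and-axle MA = R/r = 15.1/1.8 = 8.3889.
Gear pair MA = 86/23 = 3.7391.
Combined ideal MA = 8.3889 × 3.7391 = 31.367.
Effort = load / MA = 18466 / 31.367 = 588.71 N.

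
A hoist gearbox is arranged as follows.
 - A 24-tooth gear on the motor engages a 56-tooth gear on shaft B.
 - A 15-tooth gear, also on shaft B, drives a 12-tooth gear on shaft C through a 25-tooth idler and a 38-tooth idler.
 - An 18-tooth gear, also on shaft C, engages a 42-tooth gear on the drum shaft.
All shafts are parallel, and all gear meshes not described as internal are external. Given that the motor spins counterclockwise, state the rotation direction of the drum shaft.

clockwise

the motor → shaft B: external mesh, 1 reversal → CW.
shaft B → shaft C: driver → idler → idler → driven is 3 external meshes, 3 reversals → CCW.
shaft C → the drum shaft: external mesh, 1 reversal → CW.
5 reversals in total — an odd number — so the drum shaft turns opposite to the motor.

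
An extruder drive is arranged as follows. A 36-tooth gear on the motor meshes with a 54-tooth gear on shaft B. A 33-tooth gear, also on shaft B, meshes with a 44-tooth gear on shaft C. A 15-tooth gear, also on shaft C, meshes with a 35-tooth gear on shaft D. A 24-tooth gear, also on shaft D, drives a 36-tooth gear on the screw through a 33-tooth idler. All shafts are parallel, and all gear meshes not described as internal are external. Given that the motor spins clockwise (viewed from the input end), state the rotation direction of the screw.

the motor → shaft B: external mesh, 1 reversal → CCW.
shaft B → shaft C: external mesh, 1 reversal → CW.
shaft C → shaft D: external mesh, 1 reversal → CCW.
shaft D → the screw: driver → idler → driven is 2 external meshes, 2 reversals → CCW.
5 reversals in total — an odd number — so the screw turns opposite to the motor.

counterclockwise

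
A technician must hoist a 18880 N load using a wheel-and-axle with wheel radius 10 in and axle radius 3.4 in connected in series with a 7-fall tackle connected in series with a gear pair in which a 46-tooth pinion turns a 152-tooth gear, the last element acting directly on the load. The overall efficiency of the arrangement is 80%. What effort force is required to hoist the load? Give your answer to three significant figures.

347 N

Wheel-and-axle MA = R/r = 10/3.4 = 2.9412.
Block-and-tackle MA = number of supporting rope parts = 7.
Gear pair MA = 152/46 = 3.3043.
Combined ideal MA = 2.9412 × 7 × 3.3043 = 68.031.
Actual MA = 68.031 × 0.80 = 54.425.
Effort = load / actual MA = 18880 / 54.425 = 346.9 N.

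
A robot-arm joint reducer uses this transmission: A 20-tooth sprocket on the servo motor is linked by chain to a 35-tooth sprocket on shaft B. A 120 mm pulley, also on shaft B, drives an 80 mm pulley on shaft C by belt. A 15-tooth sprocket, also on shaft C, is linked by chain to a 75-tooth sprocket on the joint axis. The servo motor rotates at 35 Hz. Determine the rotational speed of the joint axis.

Chain: ratio = 35/20 = 1.75, so shaft B turns at 35 / 1.75 = 20 Hz.
Belt: ratio = 80/120 = 0.66667, so shaft C turns at 20 / 0.66667 = 30 Hz.
Chain: ratio = 75/15 = 5, so the joint axis turns at 30 / 5 = 6 Hz.

6 Hz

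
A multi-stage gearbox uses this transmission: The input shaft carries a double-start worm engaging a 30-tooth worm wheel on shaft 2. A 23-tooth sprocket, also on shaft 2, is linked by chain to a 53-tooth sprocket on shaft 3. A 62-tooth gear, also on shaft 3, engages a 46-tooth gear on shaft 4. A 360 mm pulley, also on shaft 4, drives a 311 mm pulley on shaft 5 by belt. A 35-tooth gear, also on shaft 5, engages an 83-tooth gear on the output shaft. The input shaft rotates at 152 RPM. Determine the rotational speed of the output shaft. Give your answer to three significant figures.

the input shaft → shaft 2 (worm, 30/2): 152 ÷ 15 = 10.133 RPM
shaft 2 → shaft 3 (chain, 53/23): 10.133 ÷ 2.3043 = 4.3975 RPM
shaft 3 → shaft 4 (gear mesh, 46/62): 4.3975 ÷ 0.74194 = 5.927 RPM
shaft 4 → shaft 5 (belt, 311/360): 5.927 ÷ 0.86389 = 6.8609 RPM
shaft 5 → the output shaft (gear mesh, 83/35): 6.8609 ÷ 2.3714 = 2.8931 RPM

2.89 RPM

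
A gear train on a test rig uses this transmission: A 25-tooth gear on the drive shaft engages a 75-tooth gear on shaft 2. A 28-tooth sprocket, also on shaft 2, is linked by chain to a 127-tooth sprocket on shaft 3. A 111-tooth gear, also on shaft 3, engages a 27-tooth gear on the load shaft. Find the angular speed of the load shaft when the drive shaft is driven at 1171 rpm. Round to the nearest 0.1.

353.8 rpm

the drive shaft → shaft 2 (gear mesh, 75/25): 1171 ÷ 3 = 390.33 rpm
shaft 2 → shaft 3 (chain, 127/28): 390.33 ÷ 4.5357 = 86.058 rpm
shaft 3 → the load shaft (gear mesh, 27/111): 86.058 ÷ 0.24324 = 353.79 rpm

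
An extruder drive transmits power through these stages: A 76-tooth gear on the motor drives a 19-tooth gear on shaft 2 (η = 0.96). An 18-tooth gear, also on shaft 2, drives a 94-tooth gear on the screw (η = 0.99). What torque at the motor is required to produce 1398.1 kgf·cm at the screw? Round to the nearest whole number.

1127 kgf·cm

Overall ratio R = 0.25 × 5.2222 = 1.3056; overall efficiency η = 0.96 × 0.99 = 0.9504.
Input torque = output torque / (R × η) = 1398.1 / (1.3056 × 0.9504) = 1126.8 kgf·cm.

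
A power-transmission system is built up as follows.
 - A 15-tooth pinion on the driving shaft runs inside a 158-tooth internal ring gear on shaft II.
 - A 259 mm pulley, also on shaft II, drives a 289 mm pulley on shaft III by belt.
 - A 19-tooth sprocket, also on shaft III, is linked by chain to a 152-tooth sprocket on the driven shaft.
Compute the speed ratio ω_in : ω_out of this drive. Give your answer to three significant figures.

Each stage contributes driven/driver: internal gear 158/15 = 10.533, belt 289/259 = 1.1158, chain 152/19 = 8.
Overall: 10.533 × 1.1158 × 8 = 94.027.

94.0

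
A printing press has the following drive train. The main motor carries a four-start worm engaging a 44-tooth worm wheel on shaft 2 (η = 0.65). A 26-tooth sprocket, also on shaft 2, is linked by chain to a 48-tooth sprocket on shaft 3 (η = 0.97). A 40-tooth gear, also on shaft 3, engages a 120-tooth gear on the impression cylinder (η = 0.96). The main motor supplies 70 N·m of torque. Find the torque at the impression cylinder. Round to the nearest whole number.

2581 N·m

After the worm (44/4): 70 × 11 × 0.65 = 500.5 N·m
After the chain (48/26): 500.5 × 1.8462 × 0.97 = 896.28 N·m
After the gear mesh (120/40): 896.28 × 3 × 0.96 = 2581.3 N·m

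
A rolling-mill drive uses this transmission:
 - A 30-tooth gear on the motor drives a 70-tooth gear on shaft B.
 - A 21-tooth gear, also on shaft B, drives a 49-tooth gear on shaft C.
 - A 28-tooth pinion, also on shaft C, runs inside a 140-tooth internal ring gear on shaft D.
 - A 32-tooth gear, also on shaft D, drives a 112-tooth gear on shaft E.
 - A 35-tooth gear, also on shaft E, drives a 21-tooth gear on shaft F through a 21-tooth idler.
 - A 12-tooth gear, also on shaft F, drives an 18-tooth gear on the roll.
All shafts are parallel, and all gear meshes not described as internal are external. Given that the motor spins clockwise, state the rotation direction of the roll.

clockwise

the motor → shaft B: external mesh, 1 reversal → CCW.
shaft B → shaft C: external mesh, 1 reversal → CW.
shaft C → shaft D: internal mesh, same direction → CW.
shaft D → shaft E: external mesh, 1 reversal → CCW.
shaft E → shaft F: driver → idler → driven is 2 external meshes, 2 reversals → CCW.
shaft F → the roll: external mesh, 1 reversal → CW.
6 reversals in total — an even number — so the roll turns the same way as the motor.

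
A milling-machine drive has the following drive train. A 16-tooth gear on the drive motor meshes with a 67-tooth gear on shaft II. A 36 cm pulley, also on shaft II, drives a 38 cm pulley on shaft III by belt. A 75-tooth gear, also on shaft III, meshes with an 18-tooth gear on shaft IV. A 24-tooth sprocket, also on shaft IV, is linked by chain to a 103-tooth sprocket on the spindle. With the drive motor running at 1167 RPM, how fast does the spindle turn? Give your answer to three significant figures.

256 RPM

Gear mesh: ratio = 67/16 = 4.1875, so shaft II turns at 1167 / 4.1875 = 278.69 RPM.
Belt: ratio = 38/36 = 1.0556, so shaft III turns at 278.69 / 1.0556 = 264.02 RPM.
Gear mesh: ratio = 18/75 = 0.24, so shaft IV turns at 264.02 / 0.24 = 1100.1 RPM.
Chain: ratio = 103/24 = 4.2917, so the spindle turns at 1100.1 / 4.2917 = 256.33 RPM.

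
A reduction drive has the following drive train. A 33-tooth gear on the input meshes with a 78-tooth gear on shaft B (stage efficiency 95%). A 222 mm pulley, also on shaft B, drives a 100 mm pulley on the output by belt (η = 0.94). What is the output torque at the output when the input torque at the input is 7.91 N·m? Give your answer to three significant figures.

gear mesh 78/33 = 2.3636 → τ = 7.91·2.3636·0.95 = 17.762 N·m
belt 100/222 = 0.45045 → τ = 17.762·0.45045·0.94 = 7.5207 N·m

7.52 N·m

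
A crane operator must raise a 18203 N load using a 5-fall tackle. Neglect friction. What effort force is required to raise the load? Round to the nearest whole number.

3641 N

Block-and-tackle MA = number of supporting rope parts = 5.
Effort = load / MA = 18203 / 5 = 3640.6 N.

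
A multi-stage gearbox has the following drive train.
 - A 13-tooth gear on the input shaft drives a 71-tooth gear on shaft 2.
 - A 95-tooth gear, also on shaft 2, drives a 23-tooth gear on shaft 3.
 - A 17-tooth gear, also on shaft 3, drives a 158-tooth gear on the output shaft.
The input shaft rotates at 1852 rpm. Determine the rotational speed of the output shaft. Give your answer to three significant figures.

151 rpm

the input shaft → shaft 2 (gear mesh, 71/13): 1852 ÷ 5.4615 = 339.1 rpm
shaft 2 → shaft 3 (gear mesh, 23/95): 339.1 ÷ 0.24211 = 1400.6 rpm
shaft 3 → the output shaft (gear mesh, 158/17): 1400.6 ÷ 9.2941 = 150.7 rpm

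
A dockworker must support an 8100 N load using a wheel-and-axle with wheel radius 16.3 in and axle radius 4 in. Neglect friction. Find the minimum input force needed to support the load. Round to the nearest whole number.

Wheel-and-axle MA = R/r = 16.3/4 = 4.075.
Effort = load / MA = 8100 / 4.075 = 1987.7 N.

1988 N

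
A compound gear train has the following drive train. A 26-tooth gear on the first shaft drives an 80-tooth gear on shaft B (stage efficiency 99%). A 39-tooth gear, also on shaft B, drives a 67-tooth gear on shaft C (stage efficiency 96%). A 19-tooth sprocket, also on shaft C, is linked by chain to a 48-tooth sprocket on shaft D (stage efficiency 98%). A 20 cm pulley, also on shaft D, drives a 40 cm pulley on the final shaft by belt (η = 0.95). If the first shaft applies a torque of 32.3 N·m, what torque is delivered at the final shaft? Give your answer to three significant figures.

gear mesh 80/26 = 3.0769 → τ = 32.3·3.0769·0.99 = 98.391 N·m
gear mesh 67/39 = 1.7179 → τ = 98.391·1.7179·0.96 = 162.27 N·m
chain 48/19 = 2.5263 → τ = 162.27·2.5263·0.98 = 401.74 N·m
belt 40/20 = 2 → τ = 401.74·2·0.95 = 763.31 N·m

763 N·m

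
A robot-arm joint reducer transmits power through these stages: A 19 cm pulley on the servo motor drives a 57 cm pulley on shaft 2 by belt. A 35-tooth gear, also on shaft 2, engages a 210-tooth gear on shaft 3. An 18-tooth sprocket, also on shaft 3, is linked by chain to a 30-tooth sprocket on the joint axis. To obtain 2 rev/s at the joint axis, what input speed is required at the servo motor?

60 rev/s

Overall ratio R = 3 × 6 × 1.6667 = 30.
Required input speed = output speed × R = 2 × 30 = 60 rev/s.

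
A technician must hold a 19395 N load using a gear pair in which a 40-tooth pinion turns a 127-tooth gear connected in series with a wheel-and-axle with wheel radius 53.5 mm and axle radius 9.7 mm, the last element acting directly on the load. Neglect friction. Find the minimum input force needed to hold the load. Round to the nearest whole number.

1108 N

Gear pair MA = 127/40 = 3.175.
Wheel-and-axle MA = R/r = 53.5/9.7 = 5.5155.
Combined ideal MA = 3.175 × 5.5155 = 17.512.
Effort = load / MA = 19395 / 17.512 = 1107.6 N.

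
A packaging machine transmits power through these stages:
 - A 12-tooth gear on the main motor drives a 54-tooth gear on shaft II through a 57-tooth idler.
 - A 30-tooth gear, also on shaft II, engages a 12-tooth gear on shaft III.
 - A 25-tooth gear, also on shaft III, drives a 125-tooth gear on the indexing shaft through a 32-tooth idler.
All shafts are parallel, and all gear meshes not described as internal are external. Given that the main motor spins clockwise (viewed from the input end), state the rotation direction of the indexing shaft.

counterclockwise

the main motor → shaft II: driver → idler → driven is 2 external meshes, 2 reversals → CW.
shaft II → shaft III: external mesh, 1 reversal → CCW.
shaft III → the indexing shaft: driver → idler → driven is 2 external meshes, 2 reversals → CCW.
5 reversals in total — an odd number — so the indexing shaft turns opposite to the main motor.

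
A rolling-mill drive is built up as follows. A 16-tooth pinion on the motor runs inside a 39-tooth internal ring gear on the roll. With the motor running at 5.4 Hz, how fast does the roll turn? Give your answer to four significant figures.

2.215 Hz

internal gear 39/16 = 2.4375 → 5.4/2.4375 = 2.2154 Hz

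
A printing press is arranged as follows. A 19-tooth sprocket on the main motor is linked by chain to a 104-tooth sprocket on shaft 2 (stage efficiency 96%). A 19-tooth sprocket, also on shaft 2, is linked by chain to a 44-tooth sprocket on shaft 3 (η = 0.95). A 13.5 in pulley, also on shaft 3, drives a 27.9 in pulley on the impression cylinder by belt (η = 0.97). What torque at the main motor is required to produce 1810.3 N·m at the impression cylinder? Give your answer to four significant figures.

78.12 N·m

Overall ratio R = 5.4737 × 2.3158 × 2.0667 = 26.197; overall efficiency η = 0.96 × 0.95 × 0.97 = 0.8846.
Input torque = output torque / (R × η) = 1810.3 / (26.197 × 0.8846) = 78.115 N·m.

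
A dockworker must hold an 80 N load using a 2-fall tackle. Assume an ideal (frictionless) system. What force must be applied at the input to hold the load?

40 N

Block-and-tackle MA = number of supporting rope parts = 2.
Effort = load / MA = 80 / 2 = 40 N.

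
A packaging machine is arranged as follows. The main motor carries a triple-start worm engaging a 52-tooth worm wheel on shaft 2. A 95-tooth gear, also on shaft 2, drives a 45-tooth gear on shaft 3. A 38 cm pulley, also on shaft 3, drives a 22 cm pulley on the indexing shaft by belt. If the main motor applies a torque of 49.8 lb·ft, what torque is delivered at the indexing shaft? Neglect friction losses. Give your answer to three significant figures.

worm 52/3 = 17.333 → τ = 49.8·17.333 = 863.2 lb·ft
gear mesh 45/95 = 0.47368 → τ = 863.2·0.47368 = 408.88 lb·ft
belt 22/38 = 0.57895 → τ = 408.88·0.57895 = 236.72 lb·ft

237 lb·ft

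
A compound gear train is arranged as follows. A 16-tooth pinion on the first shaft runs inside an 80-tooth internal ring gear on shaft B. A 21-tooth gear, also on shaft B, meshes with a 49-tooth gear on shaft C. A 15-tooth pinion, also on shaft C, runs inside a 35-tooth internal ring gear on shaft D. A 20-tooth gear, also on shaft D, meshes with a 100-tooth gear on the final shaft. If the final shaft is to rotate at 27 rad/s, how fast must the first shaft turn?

Overall ratio R = 5 × 2.3333 × 2.3333 × 5 = 136.11.
Required input speed = output speed × R = 27 × 136.11 = 3675 rad/s.

3675 rad/s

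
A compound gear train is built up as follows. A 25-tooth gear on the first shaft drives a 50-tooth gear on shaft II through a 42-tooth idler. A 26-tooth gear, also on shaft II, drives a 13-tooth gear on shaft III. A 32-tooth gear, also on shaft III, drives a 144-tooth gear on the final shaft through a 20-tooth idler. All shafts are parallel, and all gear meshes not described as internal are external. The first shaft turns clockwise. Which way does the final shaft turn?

the first shaft → shaft II: driver → idler → driven is 2 external meshes, 2 reversals → CW.
shaft II → shaft III: external mesh, 1 reversal → CCW.
shaft III → the final shaft: driver → idler → driven is 2 external meshes, 2 reversals → CCW.
5 reversals in total — an odd number — so the final shaft turns opposite to the first shaft.

anticlockwise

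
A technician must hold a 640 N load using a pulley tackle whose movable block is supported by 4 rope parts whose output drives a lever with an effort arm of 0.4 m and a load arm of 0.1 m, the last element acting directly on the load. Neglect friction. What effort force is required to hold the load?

40 N

Block-and-tackle MA = number of supporting rope parts = 4.
Lever MA = effort arm / load arm = 0.4/0.1 = 4.
Combined ideal MA = 4 × 4 = 16.
Effort = load / MA = 640 / 16 = 40 N.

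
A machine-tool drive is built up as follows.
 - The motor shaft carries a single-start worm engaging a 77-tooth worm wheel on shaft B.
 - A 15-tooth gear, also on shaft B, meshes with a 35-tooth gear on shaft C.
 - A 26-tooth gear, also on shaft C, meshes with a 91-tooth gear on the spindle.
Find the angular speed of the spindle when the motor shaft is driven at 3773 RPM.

6 RPM

worm 77/1 = 77 → 3773/77 = 49 RPM
gear mesh 35/15 = 2.3333 → 49/2.3333 = 21 RPM
gear mesh 91/26 = 3.5 → 21/3.5 = 6 RPM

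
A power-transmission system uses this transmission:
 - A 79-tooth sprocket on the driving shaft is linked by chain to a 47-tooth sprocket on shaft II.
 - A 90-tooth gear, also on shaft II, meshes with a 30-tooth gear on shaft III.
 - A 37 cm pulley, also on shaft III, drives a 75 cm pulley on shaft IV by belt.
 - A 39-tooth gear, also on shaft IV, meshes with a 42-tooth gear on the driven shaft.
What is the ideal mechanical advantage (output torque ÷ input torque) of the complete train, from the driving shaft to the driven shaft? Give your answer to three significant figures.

Each stage contributes driven/driver: chain 47/79 = 0.59494, gear mesh 30/90 = 0.33333, belt 75/37 = 2.027, gear mesh 42/39 = 1.0769.
Overall: 0.59494 × 0.33333 × 2.027 × 1.0769 = 0.43291.

0.433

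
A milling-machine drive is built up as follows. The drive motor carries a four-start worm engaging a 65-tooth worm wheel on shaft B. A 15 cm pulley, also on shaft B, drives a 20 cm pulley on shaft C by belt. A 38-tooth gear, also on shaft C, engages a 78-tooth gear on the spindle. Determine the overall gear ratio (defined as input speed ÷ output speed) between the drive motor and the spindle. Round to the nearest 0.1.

44.5

Each stage contributes driven/driver: worm 65/4 = 16.25, belt 20/15 = 1.3333, gear mesh 78/38 = 2.0526.
Overall: 16.25 × 1.3333 × 2.0526 = 44.474.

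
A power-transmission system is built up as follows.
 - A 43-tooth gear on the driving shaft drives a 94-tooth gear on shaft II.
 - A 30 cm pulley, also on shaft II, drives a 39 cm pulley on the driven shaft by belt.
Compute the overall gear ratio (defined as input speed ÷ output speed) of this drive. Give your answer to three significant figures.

2.84

Each stage contributes driven/driver: gear mesh 94/43 = 2.186, belt 39/30 = 1.3.
Overall: 2.186 × 1.3 = 2.8419.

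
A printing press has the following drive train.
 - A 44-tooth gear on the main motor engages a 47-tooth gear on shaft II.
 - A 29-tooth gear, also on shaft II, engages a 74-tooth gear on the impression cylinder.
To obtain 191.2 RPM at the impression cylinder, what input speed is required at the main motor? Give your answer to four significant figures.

Overall ratio R = 1.0682 × 2.5517 = 2.7257.
Required input speed = output speed × R = 191.2 × 2.7257 = 521.15 RPM.

521.2 RPM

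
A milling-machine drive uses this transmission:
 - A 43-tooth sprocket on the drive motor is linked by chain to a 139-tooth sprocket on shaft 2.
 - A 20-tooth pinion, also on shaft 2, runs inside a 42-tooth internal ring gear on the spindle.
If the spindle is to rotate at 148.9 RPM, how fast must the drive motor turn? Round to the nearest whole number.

Overall ratio R = 3.2326 × 2.1 = 6.7884.
Required input speed = output speed × R = 148.9 × 6.7884 = 1010.8 RPM.

1011 RPM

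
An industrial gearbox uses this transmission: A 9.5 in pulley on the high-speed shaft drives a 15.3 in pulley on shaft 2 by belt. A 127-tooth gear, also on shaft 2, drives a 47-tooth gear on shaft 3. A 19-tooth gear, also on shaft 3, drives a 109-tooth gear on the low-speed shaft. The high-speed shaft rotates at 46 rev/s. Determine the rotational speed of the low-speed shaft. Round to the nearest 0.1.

the high-speed shaft → shaft 2 (belt, 15.3/9.5): 46 ÷ 1.6105 = 28.562 rev/s
shaft 2 → shaft 3 (gear mesh, 47/127): 28.562 ÷ 0.37008 = 77.178 rev/s
shaft 3 → the low-speed shaft (gear mesh, 109/19): 77.178 ÷ 5.7368 = 13.453 rev/s

13.5 rev/s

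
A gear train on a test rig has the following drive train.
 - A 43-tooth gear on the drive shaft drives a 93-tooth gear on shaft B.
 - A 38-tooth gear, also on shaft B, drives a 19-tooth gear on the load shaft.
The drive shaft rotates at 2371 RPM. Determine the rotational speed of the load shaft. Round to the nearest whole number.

2193 RPM

gear mesh 93/43 = 2.1628 → 2371/2.1628 = 1096.3 RPM
gear mesh 19/38 = 0.5 → 1096.3/0.5 = 2192.5 RPM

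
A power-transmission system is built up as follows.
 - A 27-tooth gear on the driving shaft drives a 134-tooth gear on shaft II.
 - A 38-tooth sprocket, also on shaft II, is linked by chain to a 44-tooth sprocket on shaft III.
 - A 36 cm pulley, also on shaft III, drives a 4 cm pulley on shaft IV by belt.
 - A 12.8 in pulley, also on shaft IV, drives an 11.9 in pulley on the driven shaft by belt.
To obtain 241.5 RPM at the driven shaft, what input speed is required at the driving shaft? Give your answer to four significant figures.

143.4 RPM

Overall ratio R = 4.963 × 1.1579 × 0.11111 × 0.92969 = 0.59361.
Required input speed = output speed × R = 241.5 × 0.59361 = 143.36 RPM.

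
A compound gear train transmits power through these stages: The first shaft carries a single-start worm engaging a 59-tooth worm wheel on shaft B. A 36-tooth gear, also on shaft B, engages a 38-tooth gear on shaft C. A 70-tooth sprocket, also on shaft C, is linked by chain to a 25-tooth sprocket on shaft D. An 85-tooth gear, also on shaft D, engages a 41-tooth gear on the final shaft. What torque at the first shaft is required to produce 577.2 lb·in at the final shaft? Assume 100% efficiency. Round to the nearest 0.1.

53.8 lb·in

Overall ratio R = 59 × 1.0556 × 0.35714 × 0.48235 = 10.729.
Input torque = output torque / R = 577.2 / 10.729 = 53.801 lb·in.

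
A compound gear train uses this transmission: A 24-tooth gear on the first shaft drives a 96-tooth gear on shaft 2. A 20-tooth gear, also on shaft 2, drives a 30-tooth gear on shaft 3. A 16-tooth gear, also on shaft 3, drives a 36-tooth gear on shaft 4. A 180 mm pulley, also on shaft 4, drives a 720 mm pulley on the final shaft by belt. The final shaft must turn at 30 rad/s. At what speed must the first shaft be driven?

1620 rad/s

Overall ratio R = 4 × 1.5 × 2.25 × 4 = 54.
Required input speed = output speed × R = 30 × 54 = 1620 rad/s.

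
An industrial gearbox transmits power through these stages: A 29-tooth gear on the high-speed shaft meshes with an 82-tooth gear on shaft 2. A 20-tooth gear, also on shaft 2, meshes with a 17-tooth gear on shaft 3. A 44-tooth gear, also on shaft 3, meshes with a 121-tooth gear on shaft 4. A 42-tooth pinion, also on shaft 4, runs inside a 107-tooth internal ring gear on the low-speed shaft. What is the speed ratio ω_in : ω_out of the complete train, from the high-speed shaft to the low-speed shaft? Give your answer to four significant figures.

Each stage contributes driven/driver: gear mesh 82/29 = 2.8276, gear mesh 17/20 = 0.85, gear mesh 121/44 = 2.75, internal gear 107/42 = 2.5476.
Overall: 2.8276 × 0.85 × 2.75 × 2.5476 = 16.838.

16.84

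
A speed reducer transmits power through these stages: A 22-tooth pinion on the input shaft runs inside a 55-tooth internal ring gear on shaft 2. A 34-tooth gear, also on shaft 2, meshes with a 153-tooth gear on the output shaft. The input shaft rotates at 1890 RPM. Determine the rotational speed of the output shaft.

168 RPM

Internal gear: ratio = 55/22 = 2.5, so shaft 2 turns at 1890 / 2.5 = 756 RPM.
Gear mesh: ratio = 153/34 = 4.5, so the output shaft turns at 756 / 4.5 = 168 RPM.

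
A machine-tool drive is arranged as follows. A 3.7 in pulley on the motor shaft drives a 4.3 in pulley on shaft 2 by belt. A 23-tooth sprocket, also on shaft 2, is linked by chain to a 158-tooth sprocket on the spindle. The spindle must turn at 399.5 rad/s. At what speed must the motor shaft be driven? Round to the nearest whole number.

Overall ratio R = 1.1622 × 6.8696 = 7.9835.
Required input speed = output speed × R = 399.5 × 7.9835 = 3189.4 rad/s.

3189 rad/s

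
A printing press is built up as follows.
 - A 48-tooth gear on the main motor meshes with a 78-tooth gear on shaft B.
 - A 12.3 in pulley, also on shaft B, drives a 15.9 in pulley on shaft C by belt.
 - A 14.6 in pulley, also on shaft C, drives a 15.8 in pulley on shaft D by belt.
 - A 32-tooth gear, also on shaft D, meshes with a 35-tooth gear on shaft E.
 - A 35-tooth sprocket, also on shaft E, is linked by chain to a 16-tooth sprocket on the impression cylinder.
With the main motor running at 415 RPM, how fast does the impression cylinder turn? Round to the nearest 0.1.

365.1 RPM

Gear mesh: ratio = 78/48 = 1.625, so shaft B turns at 415 / 1.625 = 255.38 RPM.
Belt: ratio = 15.9/12.3 = 1.2927, so shaft C turns at 255.38 / 1.2927 = 197.56 RPM.
Belt: ratio = 15.8/14.6 = 1.0822, so shaft D turns at 197.56 / 1.0822 = 182.56 RPM.
Gear mesh: ratio = 35/32 = 1.0938, so shaft E turns at 182.56 / 1.0938 = 166.91 RPM.
Chain: ratio = 16/35 = 0.45714, so the impression cylinder turns at 166.91 / 0.45714 = 365.11 RPM.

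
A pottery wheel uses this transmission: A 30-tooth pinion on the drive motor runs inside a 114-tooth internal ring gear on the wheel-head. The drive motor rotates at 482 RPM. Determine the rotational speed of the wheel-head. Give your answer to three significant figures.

the drive motor → the wheel-head (internal gear, 114/30): 482 ÷ 3.8 = 126.84 RPM

127 RPM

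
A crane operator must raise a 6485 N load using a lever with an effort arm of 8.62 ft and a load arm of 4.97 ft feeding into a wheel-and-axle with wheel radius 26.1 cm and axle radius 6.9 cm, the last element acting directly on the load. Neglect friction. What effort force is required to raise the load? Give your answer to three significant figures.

Lever MA = effort arm / load arm = 8.62/4.97 = 1.7344.
Wheel-and-axle MA = R/r = 26.1/6.9 = 3.7826.
Combined ideal MA = 1.7344 × 3.7826 = 6.5606.
Effort = load / MA = 6485 / 6.5606 = 988.48 N.

988 N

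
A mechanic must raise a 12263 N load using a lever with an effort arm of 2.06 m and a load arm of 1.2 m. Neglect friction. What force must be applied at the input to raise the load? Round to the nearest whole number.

7143 N

Lever MA = effort arm / load arm = 2.06/1.2 = 1.7167.
Effort = load / MA = 12263 / 1.7167 = 7143.5 N.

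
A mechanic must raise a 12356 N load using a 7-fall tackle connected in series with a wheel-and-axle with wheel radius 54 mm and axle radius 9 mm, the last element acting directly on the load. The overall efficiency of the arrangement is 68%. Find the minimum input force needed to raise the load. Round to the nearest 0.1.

Block-and-tackle MA = number of supporting rope parts = 7.
Wheel-and-axle MA = R/r = 54/9 = 6.
Combined ideal MA = 7 × 6 = 42.
Actual MA = 42 × 0.68 = 28.56.
Effort = load / actual MA = 12356 / 28.56 = 432.63 N.

432.6 N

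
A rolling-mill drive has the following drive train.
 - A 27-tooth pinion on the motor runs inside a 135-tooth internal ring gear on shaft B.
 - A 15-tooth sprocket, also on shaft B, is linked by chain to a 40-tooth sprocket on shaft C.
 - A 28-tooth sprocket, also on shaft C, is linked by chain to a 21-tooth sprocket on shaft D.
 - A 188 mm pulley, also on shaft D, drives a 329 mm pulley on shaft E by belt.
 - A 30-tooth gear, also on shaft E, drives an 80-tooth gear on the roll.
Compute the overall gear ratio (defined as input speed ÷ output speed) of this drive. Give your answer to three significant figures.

46.7

Each stage contributes driven/driver: internal gear 135/27 = 5, chain 40/15 = 2.6667, chain 21/28 = 0.75, belt 329/188 = 1.75, gear mesh 80/30 = 2.6667.
Overall: 5 × 2.6667 × 0.75 × 1.75 × 2.6667 = 46.667.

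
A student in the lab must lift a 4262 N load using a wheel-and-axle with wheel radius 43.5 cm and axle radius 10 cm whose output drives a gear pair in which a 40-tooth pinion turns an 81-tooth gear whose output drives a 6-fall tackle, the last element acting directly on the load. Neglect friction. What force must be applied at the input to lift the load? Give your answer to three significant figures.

80.6 N

Wheel-and-axle MA = R/r = 43.5/10 = 4.35.
Gear pair MA = 81/40 = 2.025.
Block-and-tackle MA = number of supporting rope parts = 6.
Combined ideal MA = 4.35 × 2.025 × 6 = 52.852.
Effort = load / MA = 4262 / 52.852 = 80.64 N.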